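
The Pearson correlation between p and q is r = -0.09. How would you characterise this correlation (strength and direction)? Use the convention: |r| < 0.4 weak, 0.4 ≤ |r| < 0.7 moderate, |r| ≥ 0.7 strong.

r = -0.09 < 0 so the relationship is negative.
|r| = 0.09, which falls in the weak range.

weak negative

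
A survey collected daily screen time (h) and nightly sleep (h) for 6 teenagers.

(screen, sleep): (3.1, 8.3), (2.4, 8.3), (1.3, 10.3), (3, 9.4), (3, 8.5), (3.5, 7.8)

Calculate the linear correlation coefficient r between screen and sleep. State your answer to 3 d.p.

n = 6, Σx = 16.3, Σy = 52.6, Σx² = 47.31, Σy² = 465.32, Σxy = 140.04
nΣxy − ΣxΣy = 840.24 − 857.38 = -17.14
nΣx² − (Σx)² = 283.86 − 265.69 = 18.17; nΣy² − (Σy)² = 2791.92 − 2766.76 = 25.16
r = -17.14 / √(18.17 × 25.16) = -17.14 / 21.3812 ≈ -0.802

-0.802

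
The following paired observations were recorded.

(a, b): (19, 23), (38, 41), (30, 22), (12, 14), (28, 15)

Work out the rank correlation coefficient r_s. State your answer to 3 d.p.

0.700

Rank a: 2, 5, 4, 1, 3
Rank b: 4, 5, 3, 1, 2
d = rank(a) − rank(b): -2, 0, 1, 0, 1; Σd² = 6
ρ = 1 − 6Σd² / [n(n²−1)] = 1 − 6×6 / (5×24) = 1 − 36/120 ≈ 0.700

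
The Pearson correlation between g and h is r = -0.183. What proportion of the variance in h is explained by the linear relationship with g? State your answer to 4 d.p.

r² = (-0.183)² = 0.0335

0.0335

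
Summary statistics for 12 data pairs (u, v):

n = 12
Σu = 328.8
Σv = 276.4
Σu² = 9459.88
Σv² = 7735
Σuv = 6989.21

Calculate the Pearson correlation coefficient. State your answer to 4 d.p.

-0.7437

r = (nΣuv − ΣuΣv) / √[(nΣu² − (Σu)²)(nΣv² − (Σv)²)]
Numerator: 12×6989.21 − 328.8×276.4 = -7009.8
Denominator: √[(113518.56 − 108109.44)(92820 − 76396.96)] = √[5409.12 × 16423.04] = 9425.1893
r = -7009.8 / 9425.1893 ≈ -0.7437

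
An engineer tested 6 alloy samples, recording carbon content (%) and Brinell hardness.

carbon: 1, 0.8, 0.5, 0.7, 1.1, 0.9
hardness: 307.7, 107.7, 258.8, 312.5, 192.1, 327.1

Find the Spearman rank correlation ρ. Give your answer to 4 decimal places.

-0.0857

Rank carbon: 5, 3, 1, 2, 6, 4
Rank hardness: 4, 1, 3, 5, 2, 6
d = rank(carbon) − rank(hardness): 1, 2, -2, -3, 4, -2; Σd² = 38
ρ = 1 − 6Σd² / [n(n²−1)] = 1 − 6×38 / (6×35) = 1 − 228/210 ≈ -0.0857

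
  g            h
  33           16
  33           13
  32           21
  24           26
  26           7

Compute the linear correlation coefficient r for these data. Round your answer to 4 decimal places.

n = 5, Σg = 148, Σh = 83, Σg² = 4454, Σh² = 1591, Σgh = 2435
nΣgh − ΣgΣh = 12175 − 12284 = -109
nΣg² − (Σg)² = 22270 − 21904 = 366; nΣh² − (Σh)² = 7955 − 6889 = 1066
r = -109 / √(366 × 1066) = -109 / 624.6247 ≈ -0.1745

-0.1745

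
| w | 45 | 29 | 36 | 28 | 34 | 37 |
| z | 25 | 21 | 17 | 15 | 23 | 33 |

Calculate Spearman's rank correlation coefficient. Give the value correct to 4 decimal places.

0.7714

Rank w: 6, 2, 4, 1, 3, 5
Rank z: 5, 3, 2, 1, 4, 6
d = rank(w) − rank(z): 1, -1, 2, 0, -1, -1; Σd² = 8
ρ = 1 − 6Σd² / [n(n²−1)] = 1 − 6×8 / (6×35) = 1 − 48/210 ≈ 0.7714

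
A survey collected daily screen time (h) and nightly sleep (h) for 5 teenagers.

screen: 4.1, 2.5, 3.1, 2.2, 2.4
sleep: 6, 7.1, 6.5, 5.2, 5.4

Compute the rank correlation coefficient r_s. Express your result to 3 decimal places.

0.600

Rank screen: 5, 3, 4, 1, 2
Rank sleep: 3, 5, 4, 1, 2
d = rank(screen) − rank(sleep): 2, -2, 0, 0, 0; Σd² = 8
ρ = 1 − 6Σd² / [n(n²−1)] = 1 − 6×8 / (5×24) = 1 − 48/120 ≈ 0.600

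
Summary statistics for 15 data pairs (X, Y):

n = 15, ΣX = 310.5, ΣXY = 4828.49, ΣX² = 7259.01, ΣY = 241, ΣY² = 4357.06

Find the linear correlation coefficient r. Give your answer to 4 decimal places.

-0.2523

r = (nΣXY − ΣXΣY) / √[(nΣX² − (ΣX)²)(nΣY² − (ΣY)²)]
Numerator: 15×4828.49 − 310.5×241 = -2403.15
Denominator: √[(108885.15 − 96410.25)(65355.9 − 58081)] = √[12474.9 × 7274.9] = 9526.4710
r = -2403.15 / 9526.4710 ≈ -0.2523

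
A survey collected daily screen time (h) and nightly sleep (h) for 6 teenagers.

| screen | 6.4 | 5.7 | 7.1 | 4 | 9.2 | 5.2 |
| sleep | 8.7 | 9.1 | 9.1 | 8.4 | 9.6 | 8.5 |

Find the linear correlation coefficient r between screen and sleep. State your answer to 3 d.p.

n = 6, Σx = 37.6, Σy = 53.4, Σx² = 251.54, Σy² = 476.28, Σxy = 338.28
nΣxy − ΣxΣy = 2029.68 − 2007.84 = 21.84
nΣx² − (Σx)² = 1509.24 − 1413.76 = 95.48; nΣy² − (Σy)² = 2857.68 − 2851.56 = 6.12
r = 21.84 / √(95.48 × 6.12) = 21.84 / 24.1731 ≈ 0.903

0.903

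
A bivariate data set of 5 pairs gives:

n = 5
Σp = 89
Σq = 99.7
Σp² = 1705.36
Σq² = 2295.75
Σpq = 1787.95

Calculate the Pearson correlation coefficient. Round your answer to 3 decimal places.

r = (nΣpq − ΣpΣq) / √[(nΣp² − (Σp)²)(nΣq² − (Σq)²)]
Numerator: 5×1787.95 − 89×99.7 = 66.45
Denominator: √[(8526.8 − 7921)(11478.75 − 9940.09)] = √[605.8 × 1538.66] = 965.4637
r = 66.45 / 965.4637 ≈ 0.069

0.069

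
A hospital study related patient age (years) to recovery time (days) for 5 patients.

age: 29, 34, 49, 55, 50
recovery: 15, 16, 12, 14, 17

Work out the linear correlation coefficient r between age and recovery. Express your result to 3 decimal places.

-0.284

n = 5, Σx = 217, Σy = 74, Σx² = 9923, Σy² = 1110, Σxy = 3187
nΣxy − ΣxΣy = 15935 − 16058 = -123
nΣx² − (Σx)² = 49615 − 47089 = 2526; nΣy² − (Σy)² = 5550 − 5476 = 74
r = -123 / √(2526 × 74) = -123 / 432.3471 ≈ -0.284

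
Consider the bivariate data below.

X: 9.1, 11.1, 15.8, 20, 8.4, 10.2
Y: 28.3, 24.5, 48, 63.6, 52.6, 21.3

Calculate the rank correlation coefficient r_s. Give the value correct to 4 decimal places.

0.2571

Rank X: 2, 4, 5, 6, 1, 3
Rank Y: 3, 2, 4, 6, 5, 1
d = rank(X) − rank(Y): -1, 2, 1, 0, -4, 2; Σd² = 26
ρ = 1 − 6Σd² / [n(n²−1)] = 1 − 6×26 / (6×35) = 1 − 156/210 ≈ 0.2571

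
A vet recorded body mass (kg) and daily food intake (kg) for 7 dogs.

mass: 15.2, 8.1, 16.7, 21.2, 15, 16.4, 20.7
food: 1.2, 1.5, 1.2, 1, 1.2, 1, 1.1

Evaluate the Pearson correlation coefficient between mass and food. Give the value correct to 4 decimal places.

n = 7, Σx = 113.3, Σy = 8.2, Σx² = 1947.43, Σy² = 9.78, Σxy = 128.8
nΣxy − ΣxΣy = 901.6 − 929.06 = -27.46
nΣx² − (Σx)² = 13632.01 − 12836.89 = 795.12; nΣy² − (Σy)² = 68.46 − 67.24 = 1.22
r = -27.46 / √(795.12 × 1.22) = -27.46 / 31.1456 ≈ -0.8817

-0.8817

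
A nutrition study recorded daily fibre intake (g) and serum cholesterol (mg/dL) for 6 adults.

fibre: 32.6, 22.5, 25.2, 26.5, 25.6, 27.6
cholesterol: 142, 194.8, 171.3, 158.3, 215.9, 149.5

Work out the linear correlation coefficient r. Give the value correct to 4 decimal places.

n = 6, Σx = 160, Σy = 1031.8, Σx² = 4323.42, Σy² = 181476.68, Σxy = 27177.15
nΣxy − ΣxΣy = 163062.9 − 165088 = -2025.1
nΣx² − (Σx)² = 25940.52 − 25600 = 340.52; nΣy² − (Σy)² = 1088860.08 − 1064611.24 = 24248.84
r = -2025.1 / √(340.52 × 24248.84) = -2025.1 / 2873.5370 ≈ -0.7047

-0.7047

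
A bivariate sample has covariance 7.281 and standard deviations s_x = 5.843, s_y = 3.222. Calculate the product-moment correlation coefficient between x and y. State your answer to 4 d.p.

0.3867

r = Cov(x,y) / (s_x · s_y) = 7.281 / (5.843 × 3.222)
  = 7.281 / 18.8261 ≈ 0.3867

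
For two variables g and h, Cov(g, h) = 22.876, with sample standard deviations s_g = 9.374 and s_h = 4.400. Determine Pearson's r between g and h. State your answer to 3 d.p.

r = Cov(g,h) / (s_g · s_h) = 22.876 / (9.374 × 4.400)
  = 22.876 / 41.2456 ≈ 0.555

0.555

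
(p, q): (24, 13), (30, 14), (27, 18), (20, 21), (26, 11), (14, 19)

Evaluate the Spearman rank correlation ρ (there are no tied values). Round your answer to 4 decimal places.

-0.4857

Rank p: 3, 6, 5, 2, 4, 1
Rank q: 2, 3, 4, 6, 1, 5
d = rank(p) − rank(q): 1, 3, 1, -4, 3, -4; Σd² = 52
ρ = 1 − 6Σd² / [n(n²−1)] = 1 − 6×52 / (6×35) = 1 − 312/210 ≈ -0.4857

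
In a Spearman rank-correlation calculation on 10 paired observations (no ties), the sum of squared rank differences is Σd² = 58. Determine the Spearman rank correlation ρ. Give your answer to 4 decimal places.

0.6485

ρ = 1 − 6Σd² / [n(n²−1)] = 1 − 6×58 / (10×99)
  = 1 − 348/990 = 1 − 0.35152 ≈ 0.6485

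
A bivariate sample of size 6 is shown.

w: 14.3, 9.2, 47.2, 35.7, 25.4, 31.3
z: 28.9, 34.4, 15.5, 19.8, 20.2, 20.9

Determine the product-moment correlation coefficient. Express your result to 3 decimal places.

-0.945

n = 6, Σw = 163.1, Σz = 139.7, Σw² = 5416.31, Σz² = 3495.71, Σwz = 3335.46
nΣwz − ΣwΣz = 20012.76 − 22785.07 = -2772.31
nΣw² − (Σw)² = 32497.86 − 26601.61 = 5896.25; nΣz² − (Σz)² = 20974.26 − 19516.09 = 1458.17
r = -2772.31 / √(5896.25 × 1458.17) = -2772.31 / 2932.1894 ≈ -0.945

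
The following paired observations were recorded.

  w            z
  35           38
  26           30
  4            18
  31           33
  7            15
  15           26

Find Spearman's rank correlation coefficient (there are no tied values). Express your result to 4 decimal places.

0.9429

Rank w: 6, 4, 1, 5, 2, 3
Rank z: 6, 4, 2, 5, 1, 3
d = rank(w) − rank(z): 0, 0, -1, 0, 1, 0; Σd² = 2
ρ = 1 − 6Σd² / [n(n²−1)] = 1 − 6×2 / (6×35) = 1 − 12/210 ≈ 0.9429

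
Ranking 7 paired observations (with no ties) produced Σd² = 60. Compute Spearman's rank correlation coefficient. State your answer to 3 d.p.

-0.071

ρ = 1 − 6Σd² / [n(n²−1)] = 1 − 6×60 / (7×48)
  = 1 − 360/336 = 1 − 1.0714 ≈ -0.071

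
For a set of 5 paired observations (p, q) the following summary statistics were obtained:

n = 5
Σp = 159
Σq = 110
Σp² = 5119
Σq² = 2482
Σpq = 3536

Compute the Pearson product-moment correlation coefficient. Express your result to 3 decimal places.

r = (nΣpq − ΣpΣq) / √[(nΣp² − (Σp)²)(nΣq² − (Σq)²)]
Numerator: 5×3536 − 159×110 = 190
Denominator: √[(25595 − 25281)(12410 − 12100)] = √[314 × 310] = 311.9936
r = 190 / 311.9936 ≈ 0.609

0.609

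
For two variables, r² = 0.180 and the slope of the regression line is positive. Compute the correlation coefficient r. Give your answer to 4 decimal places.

|r| = √0.180 = 0.4243
The association is positive, so r = 0.4243.

0.4243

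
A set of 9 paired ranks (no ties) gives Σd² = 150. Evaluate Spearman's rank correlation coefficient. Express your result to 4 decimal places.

ρ = 1 − 6Σd² / [n(n²−1)] = 1 − 6×150 / (9×80)
  = 1 − 900/720 = 1 − 1.25000 ≈ -0.2500

-0.2500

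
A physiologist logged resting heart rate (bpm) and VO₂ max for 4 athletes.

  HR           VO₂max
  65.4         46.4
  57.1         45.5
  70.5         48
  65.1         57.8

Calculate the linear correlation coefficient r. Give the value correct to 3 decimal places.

n = 4, Σx = 258.1, Σy = 197.7, Σx² = 16745.83, Σy² = 9868.05, Σxy = 12779.39
nΣxy − ΣxΣy = 51117.56 − 51026.37 = 91.19
nΣx² − (Σx)² = 66983.32 − 66615.61 = 367.71; nΣy² − (Σy)² = 39472.2 − 39085.29 = 386.91
r = 91.19 / √(367.71 × 386.91) = 91.19 / 377.1879 ≈ 0.242

0.242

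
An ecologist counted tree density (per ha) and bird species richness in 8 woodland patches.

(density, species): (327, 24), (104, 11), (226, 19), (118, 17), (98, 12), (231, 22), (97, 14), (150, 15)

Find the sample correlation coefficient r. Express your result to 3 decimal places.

n = 8, Σx = 1351, Σy = 134, Σx² = 277619, Σy² = 2396, Σxy = 25158
nΣxy − ΣxΣy = 201264 − 181034 = 20230
nΣx² − (Σx)² = 2220952 − 1825201 = 395751; nΣy² − (Σy)² = 19168 − 17956 = 1212
r = 20230 / √(395751 × 1212) = 20230 / 21900.9181 ≈ 0.924

0.924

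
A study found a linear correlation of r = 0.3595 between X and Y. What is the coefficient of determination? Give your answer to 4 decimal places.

0.1292

r² = (0.3595)² = 0.1292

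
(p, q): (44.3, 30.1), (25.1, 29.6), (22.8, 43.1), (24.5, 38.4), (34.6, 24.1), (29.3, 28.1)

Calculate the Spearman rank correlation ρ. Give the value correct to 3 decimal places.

Rank p: 6, 3, 1, 2, 5, 4
Rank q: 4, 3, 6, 5, 1, 2
d = rank(p) − rank(q): 2, 0, -5, -3, 4, 2; Σd² = 58
ρ = 1 − 6Σd² / [n(n²−1)] = 1 − 6×58 / (6×35) = 1 − 348/210 ≈ -0.657

-0.657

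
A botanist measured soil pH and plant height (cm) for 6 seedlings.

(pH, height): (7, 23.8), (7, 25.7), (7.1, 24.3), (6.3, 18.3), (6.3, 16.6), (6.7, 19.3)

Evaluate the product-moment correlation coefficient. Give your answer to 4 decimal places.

n = 6, Σx = 40.4, Σy = 128, Σx² = 272.68, Σy² = 2800.36, Σxy = 868.21
nΣxy − ΣxΣy = 5209.26 − 5171.2 = 38.06
nΣx² − (Σx)² = 1636.08 − 1632.16 = 3.92; nΣy² − (Σy)² = 16802.16 − 16384 = 418.16
r = 38.06 / √(3.92 × 418.16) = 38.06 / 40.4869 ≈ 0.9401

0.9401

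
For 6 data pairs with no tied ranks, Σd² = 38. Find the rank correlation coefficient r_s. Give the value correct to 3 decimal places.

-0.086

ρ = 1 − 6Σd² / [n(n²−1)] = 1 − 6×38 / (6×35)
  = 1 − 228/210 = 1 − 1.0857 ≈ -0.086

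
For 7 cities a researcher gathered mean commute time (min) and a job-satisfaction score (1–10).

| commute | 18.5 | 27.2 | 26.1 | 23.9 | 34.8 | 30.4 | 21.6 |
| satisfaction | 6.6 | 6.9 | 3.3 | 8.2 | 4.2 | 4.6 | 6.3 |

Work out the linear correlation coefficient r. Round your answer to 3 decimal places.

n = 7, Σx = 182.5, Σy = 40.1, Σx² = 4936.27, Σy² = 247.79, Σxy = 1013.97
nΣxy − ΣxΣy = 7097.79 − 7318.25 = -220.46
nΣx² − (Σx)² = 34553.89 − 33306.25 = 1247.64; nΣy² − (Σy)² = 1734.53 − 1608.01 = 126.52
r = -220.46 / √(1247.64 × 126.52) = -220.46 / 397.3052 ≈ -0.555

-0.555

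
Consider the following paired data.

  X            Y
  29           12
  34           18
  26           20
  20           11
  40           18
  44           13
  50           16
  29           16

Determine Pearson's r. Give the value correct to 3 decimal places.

n = 8, ΣX = 272, ΣY = 124, ΣX² = 9950, ΣY² = 1994, ΣXY = 4256
nΣXY − ΣXΣY = 34048 − 33728 = 320
nΣX² − (ΣX)² = 79600 − 73984 = 5616; nΣY² − (ΣY)² = 15952 − 15376 = 576
r = 320 / √(5616 × 576) = 320 / 1798.5594 ≈ 0.178

0.178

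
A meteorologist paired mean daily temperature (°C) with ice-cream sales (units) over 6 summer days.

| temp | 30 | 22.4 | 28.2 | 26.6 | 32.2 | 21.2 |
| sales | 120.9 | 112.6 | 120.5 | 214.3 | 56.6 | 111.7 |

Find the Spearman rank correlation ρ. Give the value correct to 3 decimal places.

Rank temp: 5, 2, 4, 3, 6, 1
Rank sales: 5, 3, 4, 6, 1, 2
d = rank(temp) − rank(sales): 0, -1, 0, -3, 5, -1; Σd² = 36
ρ = 1 − 6Σd² / [n(n²−1)] = 1 − 6×36 / (6×35) = 1 − 216/210 ≈ -0.029

-0.029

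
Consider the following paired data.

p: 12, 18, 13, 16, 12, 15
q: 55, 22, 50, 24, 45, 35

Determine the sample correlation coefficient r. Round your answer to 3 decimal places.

n = 6, Σp = 86, Σq = 231, Σp² = 1262, Σq² = 9835, Σpq = 3155
nΣpq − ΣpΣq = 18930 − 19866 = -936
nΣp² − (Σp)² = 7572 − 7396 = 176; nΣq² − (Σq)² = 59010 − 53361 = 5649
r = -936 / √(176 × 5649) = -936 / 997.1078 ≈ -0.939

-0.939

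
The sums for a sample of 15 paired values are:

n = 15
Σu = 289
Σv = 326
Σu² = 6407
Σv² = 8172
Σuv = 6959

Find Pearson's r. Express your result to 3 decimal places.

r = (nΣuv − ΣuΣv) / √[(nΣu² − (Σu)²)(nΣv² − (Σv)²)]
Numerator: 15×6959 − 289×326 = 10171
Denominator: √[(96105 − 83521)(122580 − 106276)] = √[12584 × 16304] = 14323.7403
r = 10171 / 14323.7403 ≈ 0.710

0.710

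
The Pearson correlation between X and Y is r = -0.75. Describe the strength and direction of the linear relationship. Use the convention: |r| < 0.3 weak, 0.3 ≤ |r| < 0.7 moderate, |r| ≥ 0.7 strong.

r = -0.75 < 0 so the relationship is negative.
|r| = 0.75, which falls in the strong range.

strong negative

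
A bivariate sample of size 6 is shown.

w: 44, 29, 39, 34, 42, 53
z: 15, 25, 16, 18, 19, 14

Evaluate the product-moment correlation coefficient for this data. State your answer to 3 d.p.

n = 6, Σw = 241, Σz = 107, Σw² = 10027, Σz² = 1987, Σwz = 4161
nΣwz − ΣwΣz = 24966 − 25787 = -821
nΣw² − (Σw)² = 60162 − 58081 = 2081; nΣz² − (Σz)² = 11922 − 11449 = 473
r = -821 / √(2081 × 473) = -821 / 992.1255 ≈ -0.828

-0.828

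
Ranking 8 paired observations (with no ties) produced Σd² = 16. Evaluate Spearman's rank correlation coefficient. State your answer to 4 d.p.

0.8095

ρ = 1 − 6Σd² / [n(n²−1)] = 1 − 6×16 / (8×63)
  = 1 − 96/504 = 1 − 0.19048 ≈ 0.8095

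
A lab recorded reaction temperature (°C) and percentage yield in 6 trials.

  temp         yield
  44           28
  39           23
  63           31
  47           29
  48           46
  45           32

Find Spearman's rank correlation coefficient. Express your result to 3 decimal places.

0.714

Rank temp: 2, 1, 6, 4, 5, 3
Rank yield: 2, 1, 4, 3, 6, 5
d = rank(temp) − rank(yield): 0, 0, 2, 1, -1, -2; Σd² = 10
ρ = 1 − 6Σd² / [n(n²−1)] = 1 − 6×10 / (6×35) = 1 − 60/210 ≈ 0.714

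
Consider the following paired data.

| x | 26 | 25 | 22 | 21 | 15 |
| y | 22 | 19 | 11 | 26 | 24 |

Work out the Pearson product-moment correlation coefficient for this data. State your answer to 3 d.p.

n = 5, Σx = 109, Σy = 102, Σx² = 2451, Σy² = 2218, Σxy = 2195
nΣxy − ΣxΣy = 10975 − 11118 = -143
nΣx² − (Σx)² = 12255 − 11881 = 374; nΣy² − (Σy)² = 11090 − 10404 = 686
r = -143 / √(374 × 686) = -143 / 506.5215 ≈ -0.282

-0.282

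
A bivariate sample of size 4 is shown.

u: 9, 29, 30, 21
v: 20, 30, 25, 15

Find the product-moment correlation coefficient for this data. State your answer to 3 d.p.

0.598

n = 4, Σu = 89, Σv = 90, Σu² = 2263, Σv² = 2150, Σuv = 2115
nΣuv − ΣuΣv = 8460 − 8010 = 450
nΣu² − (Σu)² = 9052 − 7921 = 1131; nΣv² − (Σv)² = 8600 − 8100 = 500
r = 450 / √(1131 × 500) = 450 / 751.9973 ≈ 0.598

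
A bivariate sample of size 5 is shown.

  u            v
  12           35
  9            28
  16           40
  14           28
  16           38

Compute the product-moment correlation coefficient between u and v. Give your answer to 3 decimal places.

n = 5, Σu = 67, Σv = 169, Σu² = 933, Σv² = 5837, Σuv = 2312
nΣuv − ΣuΣv = 11560 − 11323 = 237
nΣu² − (Σu)² = 4665 − 4489 = 176; nΣv² − (Σv)² = 29185 − 28561 = 624
r = 237 / √(176 × 624) = 237 / 331.3970 ≈ 0.715

0.715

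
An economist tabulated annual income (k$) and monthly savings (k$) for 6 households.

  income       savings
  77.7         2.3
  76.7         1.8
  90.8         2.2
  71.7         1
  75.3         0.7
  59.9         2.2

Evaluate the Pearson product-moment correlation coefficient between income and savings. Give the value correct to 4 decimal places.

0.1210

n = 6, Σx = 452.1, Σy = 10.2, Σx² = 34563.81, Σy² = 19.7, Σxy = 772.72
nΣxy − ΣxΣy = 4636.32 − 4611.42 = 24.9
nΣx² − (Σx)² = 207382.86 − 204394.41 = 2988.45; nΣy² − (Σy)² = 118.2 − 104.04 = 14.16
r = 24.9 / √(2988.45 × 14.16) = 24.9 / 205.7096 ≈ 0.1210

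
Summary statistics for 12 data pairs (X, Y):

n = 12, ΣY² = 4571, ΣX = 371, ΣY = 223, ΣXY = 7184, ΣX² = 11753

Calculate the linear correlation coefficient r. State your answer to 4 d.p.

0.8332

r = (nΣXY − ΣXΣY) / √[(nΣX² − (ΣX)²)(nΣY² − (ΣY)²)]
Numerator: 12×7184 − 371×223 = 3475
Denominator: √[(141036 − 137641)(54852 − 49729)] = √[3395 × 5123] = 4170.4418
r = 3475 / 4170.4418 ≈ 0.8332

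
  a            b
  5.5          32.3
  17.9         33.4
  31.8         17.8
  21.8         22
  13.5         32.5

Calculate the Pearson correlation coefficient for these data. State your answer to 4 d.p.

-0.8465

n = 5, Σa = 90.5, Σb = 138, Σa² = 2019.39, Σb² = 4015.94, Σab = 2259.9
nΣab − ΣaΣb = 11299.5 − 12489 = -1189.5
nΣa² − (Σa)² = 10096.95 − 8190.25 = 1906.7; nΣb² − (Σb)² = 20079.7 − 19044 = 1035.7
r = -1189.5 / √(1906.7 × 1035.7) = -1189.5 / 1405.2648 ≈ -0.8465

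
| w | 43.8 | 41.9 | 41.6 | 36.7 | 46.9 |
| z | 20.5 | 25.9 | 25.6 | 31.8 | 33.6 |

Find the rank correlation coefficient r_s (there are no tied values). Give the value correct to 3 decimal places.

Rank w: 4, 3, 2, 1, 5
Rank z: 1, 3, 2, 4, 5
d = rank(w) − rank(z): 3, 0, 0, -3, 0; Σd² = 18
ρ = 1 − 6Σd² / [n(n²−1)] = 1 − 6×18 / (5×24) = 1 − 108/120 ≈ 0.100

0.100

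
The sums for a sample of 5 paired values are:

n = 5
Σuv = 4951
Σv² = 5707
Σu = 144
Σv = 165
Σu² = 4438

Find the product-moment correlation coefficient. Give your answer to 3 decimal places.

0.721

r = (nΣuv − ΣuΣv) / √[(nΣu² − (Σu)²)(nΣv² − (Σv)²)]
Numerator: 5×4951 − 144×165 = 995
Denominator: √[(22190 − 20736)(28535 − 27225)] = √[1454 × 1310] = 1380.1232
r = 995 / 1380.1232 ≈ 0.721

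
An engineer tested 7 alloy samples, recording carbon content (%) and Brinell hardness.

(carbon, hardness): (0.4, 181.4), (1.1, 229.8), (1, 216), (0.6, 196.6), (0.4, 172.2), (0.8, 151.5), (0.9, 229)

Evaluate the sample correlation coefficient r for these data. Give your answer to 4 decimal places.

n = 7, Σx = 5.2, Σy = 1376.5, Σx² = 4.34, Σy² = 276067.65, Σxy = 1055.48
nΣxy − ΣxΣy = 7388.36 − 7157.8 = 230.56
nΣx² − (Σx)² = 30.38 − 27.04 = 3.34; nΣy² − (Σy)² = 1932473.55 − 1894752.25 = 37721.3
r = 230.56 / √(3.34 × 37721.3) = 230.56 / 354.9495 ≈ 0.6496

0.6496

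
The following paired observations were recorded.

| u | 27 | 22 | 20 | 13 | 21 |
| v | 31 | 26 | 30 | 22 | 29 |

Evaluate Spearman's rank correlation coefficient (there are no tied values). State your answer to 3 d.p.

Rank u: 5, 4, 2, 1, 3
Rank v: 5, 2, 4, 1, 3
d = rank(u) − rank(v): 0, 2, -2, 0, 0; Σd² = 8
ρ = 1 − 6Σd² / [n(n²−1)] = 1 − 6×8 / (5×24) = 1 − 48/120 ≈ 0.600

0.600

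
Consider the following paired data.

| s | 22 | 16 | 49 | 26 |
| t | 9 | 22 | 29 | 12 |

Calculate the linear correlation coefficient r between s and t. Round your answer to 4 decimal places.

0.6251

n = 4, Σs = 113, Σt = 72, Σs² = 3817, Σt² = 1550, Σst = 2283
nΣst − ΣsΣt = 9132 − 8136 = 996
nΣs² − (Σs)² = 15268 − 12769 = 2499; nΣt² − (Σt)² = 6200 − 5184 = 1016
r = 996 / √(2499 × 1016) = 996 / 1593.4190 ≈ 0.6251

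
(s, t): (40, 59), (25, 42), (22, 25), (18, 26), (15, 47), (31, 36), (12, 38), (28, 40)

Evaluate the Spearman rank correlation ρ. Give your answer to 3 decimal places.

Rank s: 8, 5, 4, 3, 2, 7, 1, 6
Rank t: 8, 6, 1, 2, 7, 3, 4, 5
d = rank(s) − rank(t): 0, -1, 3, 1, -5, 4, -3, 1; Σd² = 62
ρ = 1 − 6Σd² / [n(n²−1)] = 1 − 6×62 / (8×63) = 1 − 372/504 ≈ 0.262

0.262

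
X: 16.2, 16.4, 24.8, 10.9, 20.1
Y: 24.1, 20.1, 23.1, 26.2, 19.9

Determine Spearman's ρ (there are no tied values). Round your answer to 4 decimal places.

-0.7000

Rank X: 2, 3, 5, 1, 4
Rank Y: 4, 2, 3, 5, 1
d = rank(X) − rank(Y): -2, 1, 2, -4, 3; Σd² = 34
ρ = 1 − 6Σd² / [n(n²−1)] = 1 − 6×34 / (5×24) = 1 − 204/120 ≈ -0.7000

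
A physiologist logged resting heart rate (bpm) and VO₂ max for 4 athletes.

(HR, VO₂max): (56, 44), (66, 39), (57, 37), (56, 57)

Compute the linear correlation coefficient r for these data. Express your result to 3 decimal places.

-0.456

n = 4, Σx = 235, Σy = 177, Σx² = 13877, Σy² = 8075, Σxy = 10339
nΣxy − ΣxΣy = 41356 − 41595 = -239
nΣx² − (Σx)² = 55508 − 55225 = 283; nΣy² − (Σy)² = 32300 − 31329 = 971
r = -239 / √(283 × 971) = -239 / 524.2070 ≈ -0.456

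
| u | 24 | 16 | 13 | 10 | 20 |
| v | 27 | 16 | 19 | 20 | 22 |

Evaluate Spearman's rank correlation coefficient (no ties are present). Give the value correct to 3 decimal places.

Rank u: 5, 3, 2, 1, 4
Rank v: 5, 1, 2, 3, 4
d = rank(u) − rank(v): 0, 2, 0, -2, 0; Σd² = 8
ρ = 1 − 6Σd² / [n(n²−1)] = 1 − 6×8 / (5×24) = 1 − 48/120 ≈ 0.600

0.600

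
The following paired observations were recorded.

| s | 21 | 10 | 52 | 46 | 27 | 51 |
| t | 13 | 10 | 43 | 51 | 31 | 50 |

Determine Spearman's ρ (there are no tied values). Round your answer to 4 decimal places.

Rank s: 2, 1, 6, 4, 3, 5
Rank t: 2, 1, 4, 6, 3, 5
d = rank(s) − rank(t): 0, 0, 2, -2, 0, 0; Σd² = 8
ρ = 1 − 6Σd² / [n(n²−1)] = 1 − 6×8 / (6×35) = 1 − 48/210 ≈ 0.7714

0.7714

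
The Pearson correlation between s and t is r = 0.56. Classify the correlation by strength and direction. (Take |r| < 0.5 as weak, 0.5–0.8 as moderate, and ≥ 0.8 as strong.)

moderate positive

r = 0.56 > 0 so the relationship is positive.
|r| = 0.56, which falls in the moderate range.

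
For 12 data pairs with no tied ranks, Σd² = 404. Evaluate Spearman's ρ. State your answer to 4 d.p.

ρ = 1 − 6Σd² / [n(n²−1)] = 1 − 6×404 / (12×143)
  = 1 − 2424/1716 = 1 − 1.41259 ≈ -0.4126

-0.4126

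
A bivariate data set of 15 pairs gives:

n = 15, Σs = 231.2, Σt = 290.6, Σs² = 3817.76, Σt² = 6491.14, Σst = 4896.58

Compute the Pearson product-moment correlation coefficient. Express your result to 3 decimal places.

0.892

r = (nΣst − ΣsΣt) / √[(nΣs² − (Σs)²)(nΣt² − (Σt)²)]
Numerator: 15×4896.58 − 231.2×290.6 = 6261.98
Denominator: √[(57266.4 − 53453.44)(97367.1 − 84448.36)] = √[3812.96 × 12918.74] = 7018.4499
r = 6261.98 / 7018.4499 ≈ 0.892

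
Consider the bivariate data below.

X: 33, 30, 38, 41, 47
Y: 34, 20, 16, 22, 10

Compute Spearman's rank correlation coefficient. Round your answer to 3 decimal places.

Rank X: 2, 1, 3, 4, 5
Rank Y: 5, 3, 2, 4, 1
d = rank(X) − rank(Y): -3, -2, 1, 0, 4; Σd² = 30
ρ = 1 − 6Σd² / [n(n²−1)] = 1 − 6×30 / (5×24) = 1 − 180/120 ≈ -0.500

-0.500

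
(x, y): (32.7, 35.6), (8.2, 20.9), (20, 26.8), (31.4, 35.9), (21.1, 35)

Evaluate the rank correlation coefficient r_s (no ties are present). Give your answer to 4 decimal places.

Rank x: 5, 1, 2, 4, 3
Rank y: 4, 1, 2, 5, 3
d = rank(x) − rank(y): 1, 0, 0, -1, 0; Σd² = 2
ρ = 1 − 6Σd² / [n(n²−1)] = 1 − 6×2 / (5×24) = 1 − 12/120 ≈ 0.9000

0.9000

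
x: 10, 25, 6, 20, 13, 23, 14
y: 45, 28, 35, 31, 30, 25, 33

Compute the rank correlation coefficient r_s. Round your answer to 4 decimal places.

-0.8214

Rank x: 2, 7, 1, 5, 3, 6, 4
Rank y: 7, 2, 6, 4, 3, 1, 5
d = rank(x) − rank(y): -5, 5, -5, 1, 0, 5, -1; Σd² = 102
ρ = 1 − 6Σd² / [n(n²−1)] = 1 − 6×102 / (7×48) = 1 − 612/336 ≈ -0.8214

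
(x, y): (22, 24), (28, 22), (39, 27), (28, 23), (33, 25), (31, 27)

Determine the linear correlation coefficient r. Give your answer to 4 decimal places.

n = 6, Σx = 181, Σy = 148, Σx² = 5623, Σy² = 3672, Σxy = 4503
nΣxy − ΣxΣy = 27018 − 26788 = 230
nΣx² − (Σx)² = 33738 − 32761 = 977; nΣy² − (Σy)² = 22032 − 21904 = 128
r = 230 / √(977 × 128) = 230 / 353.6326 ≈ 0.6504

0.6504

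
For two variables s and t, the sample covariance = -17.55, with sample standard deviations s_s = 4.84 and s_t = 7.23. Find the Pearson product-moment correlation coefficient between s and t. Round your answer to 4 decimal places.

r = Cov(s,t) / (s_s · s_t) = -17.55 / (4.84 × 7.23)
  = -17.55 / 34.9932 ≈ -0.5015

-0.5015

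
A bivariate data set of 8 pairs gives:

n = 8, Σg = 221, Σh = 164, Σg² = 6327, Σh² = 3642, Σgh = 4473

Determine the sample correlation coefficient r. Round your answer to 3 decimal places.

-0.231

r = (nΣgh − ΣgΣh) / √[(nΣg² − (Σg)²)(nΣh² − (Σh)²)]
Numerator: 8×4473 − 221×164 = -460
Denominator: √[(50616 − 48841)(29136 − 26896)] = √[1775 × 2240] = 1993.9910
r = -460 / 1993.9910 ≈ -0.231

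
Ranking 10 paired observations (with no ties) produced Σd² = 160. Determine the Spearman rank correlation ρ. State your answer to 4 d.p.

0.0303

ρ = 1 − 6Σd² / [n(n²−1)] = 1 − 6×160 / (10×99)
  = 1 − 960/990 = 1 − 0.96970 ≈ 0.0303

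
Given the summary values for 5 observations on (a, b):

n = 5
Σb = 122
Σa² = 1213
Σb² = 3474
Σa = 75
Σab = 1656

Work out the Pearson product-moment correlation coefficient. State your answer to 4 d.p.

-0.8318

r = (nΣab − ΣaΣb) / √[(nΣa² − (Σa)²)(nΣb² − (Σb)²)]
Numerator: 5×1656 − 75×122 = -870
Denominator: √[(6065 − 5625)(17370 − 14884)] = √[440 × 2486] = 1045.8681
r = -870 / 1045.8681 ≈ -0.8318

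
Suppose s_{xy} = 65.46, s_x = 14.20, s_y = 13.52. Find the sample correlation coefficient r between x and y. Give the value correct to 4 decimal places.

r = Cov(x,y) / (s_x · s_y) = 65.46 / (14.20 × 13.52)
  = 65.46 / 191.9840 ≈ 0.3410

0.3410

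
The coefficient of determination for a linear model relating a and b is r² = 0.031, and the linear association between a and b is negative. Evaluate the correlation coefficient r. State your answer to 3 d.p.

|r| = √0.031 = 0.176
The association is negative, so r = −0.176.

-0.176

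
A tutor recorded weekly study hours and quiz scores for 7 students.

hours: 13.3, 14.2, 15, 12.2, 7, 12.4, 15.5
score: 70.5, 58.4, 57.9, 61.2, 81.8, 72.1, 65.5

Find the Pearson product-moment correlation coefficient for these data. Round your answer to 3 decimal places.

n = 7, Σx = 89.6, Σy = 467.4, Σx² = 1195.38, Σy² = 31658.56, Σxy = 5863.96
nΣxy − ΣxΣy = 41047.72 − 41879.04 = -831.32
nΣx² − (Σx)² = 8367.66 − 8028.16 = 339.5; nΣy² − (Σy)² = 221609.92 − 218462.76 = 3147.16
r = -831.32 / √(339.5 × 3147.16) = -831.32 / 1033.6638 ≈ -0.804

-0.804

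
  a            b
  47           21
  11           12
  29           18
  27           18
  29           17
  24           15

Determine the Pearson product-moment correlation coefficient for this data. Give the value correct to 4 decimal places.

0.9539

n = 6, Σa = 167, Σb = 101, Σa² = 5317, Σb² = 1747, Σab = 2980
nΣab − ΣaΣb = 17880 − 16867 = 1013
nΣa² − (Σa)² = 31902 − 27889 = 4013; nΣb² − (Σb)² = 10482 − 10201 = 281
r = 1013 / √(4013 × 281) = 1013 / 1061.9101 ≈ 0.9539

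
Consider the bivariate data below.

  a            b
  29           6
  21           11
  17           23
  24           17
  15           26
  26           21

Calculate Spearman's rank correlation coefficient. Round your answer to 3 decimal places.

-0.771

Rank a: 6, 3, 2, 4, 1, 5
Rank b: 1, 2, 5, 3, 6, 4
d = rank(a) − rank(b): 5, 1, -3, 1, -5, 1; Σd² = 62
ρ = 1 − 6Σd² / [n(n²−1)] = 1 − 6×62 / (6×35) = 1 − 372/210 ≈ -0.771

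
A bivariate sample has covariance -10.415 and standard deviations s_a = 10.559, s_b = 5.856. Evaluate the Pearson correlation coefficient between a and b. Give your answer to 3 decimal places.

r = Cov(a,b) / (s_a · s_b) = -10.415 / (10.559 × 5.856)
  = -10.415 / 61.8335 ≈ -0.168

-0.168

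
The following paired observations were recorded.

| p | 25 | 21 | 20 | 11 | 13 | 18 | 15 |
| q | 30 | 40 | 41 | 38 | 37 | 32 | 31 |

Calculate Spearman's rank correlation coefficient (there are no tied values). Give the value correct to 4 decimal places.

-0.1071

Rank p: 7, 6, 5, 1, 2, 4, 3
Rank q: 1, 6, 7, 5, 4, 3, 2
d = rank(p) − rank(q): 6, 0, -2, -4, -2, 1, 1; Σd² = 62
ρ = 1 − 6Σd² / [n(n²−1)] = 1 − 6×62 / (7×48) = 1 − 372/336 ≈ -0.1071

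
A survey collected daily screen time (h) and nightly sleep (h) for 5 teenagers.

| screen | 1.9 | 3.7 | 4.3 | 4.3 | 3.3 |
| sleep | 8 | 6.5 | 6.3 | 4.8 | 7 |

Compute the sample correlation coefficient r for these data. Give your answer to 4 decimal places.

-0.8715

n = 5, Σx = 17.5, Σy = 32.6, Σx² = 65.17, Σy² = 217.98, Σxy = 110.08
nΣxy − ΣxΣy = 550.4 − 570.5 = -20.1
nΣx² − (Σx)² = 325.85 − 306.25 = 19.6; nΣy² − (Σy)² = 1089.9 − 1062.76 = 27.14
r = -20.1 / √(19.6 × 27.14) = -20.1 / 23.0639 ≈ -0.8715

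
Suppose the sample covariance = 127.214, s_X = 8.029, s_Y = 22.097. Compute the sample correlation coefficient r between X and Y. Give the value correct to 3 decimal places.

0.717

r = Cov(X,Y) / (s_X · s_Y) = 127.214 / (8.029 × 22.097)
  = 127.214 / 177.4168 ≈ 0.717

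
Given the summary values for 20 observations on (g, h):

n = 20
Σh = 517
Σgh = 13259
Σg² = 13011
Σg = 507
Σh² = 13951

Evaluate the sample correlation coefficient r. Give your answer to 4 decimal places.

r = (nΣgh − ΣgΣh) / √[(nΣg² − (Σg)²)(nΣh² − (Σh)²)]
Numerator: 20×13259 − 507×517 = 3061
Denominator: √[(260220 − 257049)(279020 − 267289)] = √[3171 × 11731] = 6099.0984
r = 3061 / 6099.0984 ≈ 0.5019

0.5019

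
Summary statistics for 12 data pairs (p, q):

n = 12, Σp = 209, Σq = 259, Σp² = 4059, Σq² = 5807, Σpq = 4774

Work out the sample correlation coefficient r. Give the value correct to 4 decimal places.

0.8727

r = (nΣpq − ΣpΣq) / √[(nΣp² − (Σp)²)(nΣq² − (Σq)²)]
Numerator: 12×4774 − 209×259 = 3157
Denominator: √[(48708 − 43681)(69684 − 67081)] = √[5027 × 2603] = 3617.3583
r = 3157 / 3617.3583 ≈ 0.8727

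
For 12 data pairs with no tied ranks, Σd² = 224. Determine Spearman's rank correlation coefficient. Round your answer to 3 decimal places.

ρ = 1 − 6Σd² / [n(n²−1)] = 1 − 6×224 / (12×143)
  = 1 − 1344/1716 = 1 − 0.7832 ≈ 0.217

0.217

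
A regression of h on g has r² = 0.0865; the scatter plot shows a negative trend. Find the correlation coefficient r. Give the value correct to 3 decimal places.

-0.294

|r| = √0.0865 = 0.294
The association is negative, so r = −0.294.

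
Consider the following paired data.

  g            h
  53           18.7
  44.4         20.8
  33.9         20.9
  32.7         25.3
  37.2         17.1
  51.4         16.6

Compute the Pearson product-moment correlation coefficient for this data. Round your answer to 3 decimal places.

n = 6, Σg = 252.6, Σh = 119.4, Σg² = 11024.66, Σh² = 2427.2, Σgh = 4939.8
nΣgh − ΣgΣh = 29638.8 − 30160.44 = -521.64
nΣg² − (Σg)² = 66147.96 − 63806.76 = 2341.2; nΣh² − (Σh)² = 14563.2 − 14256.36 = 306.84
r = -521.64 / √(2341.2 × 306.84) = -521.64 / 847.5694 ≈ -0.615

-0.615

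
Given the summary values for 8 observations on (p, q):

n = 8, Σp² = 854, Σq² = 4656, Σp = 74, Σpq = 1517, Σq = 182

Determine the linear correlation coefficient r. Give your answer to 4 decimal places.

-0.5633

r = (nΣpq − ΣpΣq) / √[(nΣp² − (Σp)²)(nΣq² − (Σq)²)]
Numerator: 8×1517 − 74×182 = -1332
Denominator: √[(6832 − 5476)(37248 − 33124)] = √[1356 × 4124] = 2364.7714
r = -1332 / 2364.7714 ≈ -0.5633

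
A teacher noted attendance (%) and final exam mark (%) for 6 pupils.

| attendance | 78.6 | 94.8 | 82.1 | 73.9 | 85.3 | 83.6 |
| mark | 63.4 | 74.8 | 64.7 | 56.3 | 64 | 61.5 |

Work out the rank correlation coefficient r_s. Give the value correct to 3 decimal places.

0.714

Rank attendance: 2, 6, 3, 1, 5, 4
Rank mark: 3, 6, 5, 1, 4, 2
d = rank(attendance) − rank(mark): -1, 0, -2, 0, 1, 2; Σd² = 10
ρ = 1 − 6Σd² / [n(n²−1)] = 1 − 6×10 / (6×35) = 1 − 60/210 ≈ 0.714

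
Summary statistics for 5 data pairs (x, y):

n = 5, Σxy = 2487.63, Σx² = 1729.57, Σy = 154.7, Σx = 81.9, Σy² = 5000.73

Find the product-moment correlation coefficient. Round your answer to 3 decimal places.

r = (nΣxy − ΣxΣy) / √[(nΣx² − (Σx)²)(nΣy² − (Σy)²)]
Numerator: 5×2487.63 − 81.9×154.7 = -231.78
Denominator: √[(8647.85 − 6707.61)(25003.65 − 23932.09)] = √[1940.24 × 1071.56] = 1441.9028
r = -231.78 / 1441.9028 ≈ -0.161

-0.161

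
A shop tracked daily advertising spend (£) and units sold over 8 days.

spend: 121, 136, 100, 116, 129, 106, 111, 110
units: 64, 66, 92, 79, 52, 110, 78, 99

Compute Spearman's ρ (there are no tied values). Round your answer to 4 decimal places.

-0.8333

Rank spend: 6, 8, 1, 5, 7, 2, 4, 3
Rank units: 2, 3, 6, 5, 1, 8, 4, 7
d = rank(spend) − rank(units): 4, 5, -5, 0, 6, -6, 0, -4; Σd² = 154
ρ = 1 − 6Σd² / [n(n²−1)] = 1 − 6×154 / (8×63) = 1 − 924/504 ≈ -0.8333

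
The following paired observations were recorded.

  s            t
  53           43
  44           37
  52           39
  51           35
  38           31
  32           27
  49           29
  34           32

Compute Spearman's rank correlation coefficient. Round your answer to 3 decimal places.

Rank s: 8, 4, 7, 6, 3, 1, 5, 2
Rank t: 8, 6, 7, 5, 3, 1, 2, 4
d = rank(s) − rank(t): 0, -2, 0, 1, 0, 0, 3, -2; Σd² = 18
ρ = 1 − 6Σd² / [n(n²−1)] = 1 − 6×18 / (8×63) = 1 − 108/504 ≈ 0.786

0.786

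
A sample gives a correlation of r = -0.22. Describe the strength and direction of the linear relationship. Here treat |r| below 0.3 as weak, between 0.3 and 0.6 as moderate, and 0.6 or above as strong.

r = -0.22 < 0 so the relationship is negative.
|r| = 0.22, which falls in the weak range.

weak negative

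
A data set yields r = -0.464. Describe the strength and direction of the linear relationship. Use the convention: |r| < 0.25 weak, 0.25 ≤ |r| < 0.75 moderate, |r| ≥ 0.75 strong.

moderate negative

r = -0.464 < 0 so the relationship is negative.
|r| = 0.464, which falls in the moderate range.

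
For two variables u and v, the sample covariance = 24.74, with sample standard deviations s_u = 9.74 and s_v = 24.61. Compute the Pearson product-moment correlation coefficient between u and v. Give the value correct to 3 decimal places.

r = Cov(u,v) / (s_u · s_v) = 24.74 / (9.74 × 24.61)
  = 24.74 / 239.7014 ≈ 0.103

0.103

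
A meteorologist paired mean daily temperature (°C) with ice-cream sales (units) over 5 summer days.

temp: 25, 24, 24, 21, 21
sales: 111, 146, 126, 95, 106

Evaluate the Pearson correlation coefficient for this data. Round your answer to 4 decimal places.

n = 5, Σx = 115, Σy = 584, Σx² = 2659, Σy² = 69774, Σxy = 13524
nΣxy − ΣxΣy = 67620 − 67160 = 460
nΣx² − (Σx)² = 13295 − 13225 = 70; nΣy² − (Σy)² = 348870 − 341056 = 7814
r = 460 / √(70 × 7814) = 460 / 739.5810 ≈ 0.6220

0.6220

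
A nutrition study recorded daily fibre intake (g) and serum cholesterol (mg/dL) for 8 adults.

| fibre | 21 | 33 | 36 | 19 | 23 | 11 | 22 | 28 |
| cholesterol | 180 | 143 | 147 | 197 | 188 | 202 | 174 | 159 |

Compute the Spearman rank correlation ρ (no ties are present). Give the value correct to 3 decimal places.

-0.905

Rank fibre: 3, 7, 8, 2, 5, 1, 4, 6
Rank cholesterol: 5, 1, 2, 7, 6, 8, 4, 3
d = rank(fibre) − rank(cholesterol): -2, 6, 6, -5, -1, -7, 0, 3; Σd² = 160
ρ = 1 − 6Σd² / [n(n²−1)] = 1 − 6×160 / (8×63) = 1 − 960/504 ≈ -0.905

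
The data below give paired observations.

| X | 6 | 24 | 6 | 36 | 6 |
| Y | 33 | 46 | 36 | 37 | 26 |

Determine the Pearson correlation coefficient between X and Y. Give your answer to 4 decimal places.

n = 5, ΣX = 78, ΣY = 178, ΣX² = 1980, ΣY² = 6546, ΣXY = 3006
nΣXY − ΣXΣY = 15030 − 13884 = 1146
nΣX² − (ΣX)² = 9900 − 6084 = 3816; nΣY² − (ΣY)² = 32730 − 31684 = 1046
r = 1146 / √(3816 × 1046) = 1146 / 1997.8829 ≈ 0.5736

0.5736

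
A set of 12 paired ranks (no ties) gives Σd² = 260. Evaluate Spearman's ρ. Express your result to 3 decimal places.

0.091

ρ = 1 − 6Σd² / [n(n²−1)] = 1 − 6×260 / (12×143)
  = 1 − 1560/1716 = 1 − 0.9091 ≈ 0.091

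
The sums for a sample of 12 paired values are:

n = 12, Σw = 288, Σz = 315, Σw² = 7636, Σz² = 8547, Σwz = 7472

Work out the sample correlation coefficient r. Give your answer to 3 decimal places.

-0.196

r = (nΣwz − ΣwΣz) / √[(nΣw² − (Σw)²)(nΣz² − (Σz)²)]
Numerator: 12×7472 − 288×315 = -1056
Denominator: √[(91632 − 82944)(102564 − 99225)] = √[8688 × 3339] = 5386.0219
r = -1056 / 5386.0219 ≈ -0.196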